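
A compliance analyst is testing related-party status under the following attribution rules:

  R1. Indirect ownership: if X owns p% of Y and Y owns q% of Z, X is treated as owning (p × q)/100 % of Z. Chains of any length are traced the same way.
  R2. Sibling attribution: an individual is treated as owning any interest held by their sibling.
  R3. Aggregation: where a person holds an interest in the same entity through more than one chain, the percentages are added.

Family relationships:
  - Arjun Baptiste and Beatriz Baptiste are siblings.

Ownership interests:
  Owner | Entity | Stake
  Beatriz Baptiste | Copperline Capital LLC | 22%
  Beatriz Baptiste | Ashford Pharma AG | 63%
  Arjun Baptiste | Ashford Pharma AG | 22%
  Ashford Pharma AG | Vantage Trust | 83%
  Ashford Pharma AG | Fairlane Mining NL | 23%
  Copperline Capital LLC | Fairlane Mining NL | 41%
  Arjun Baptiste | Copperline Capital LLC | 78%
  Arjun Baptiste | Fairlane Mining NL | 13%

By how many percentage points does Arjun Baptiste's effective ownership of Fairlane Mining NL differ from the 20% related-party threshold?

53.55

By sibling attribution (R2), Arjun Baptiste is treated as also owning Beatriz Baptiste's interest in Ashford Pharma AG, giving 22% + 63% = 85%.
By sibling attribution (R2), Arjun Baptiste is treated as also owning Beatriz Baptiste's interest in Copperline Capital LLC, giving 78% + 22% = 100%.
Chain via Ashford Pharma AG (R1): 85% × 23% = 19.55% of Fairlane Mining NL.
Chain via Copperline Capital LLC (R1): 100% × 41% = 41% of Fairlane Mining NL.
Direct interest in Fairlane Mining NL: 13%.
Aggregating (R3): 19.55% + 41% + 13% = 73.55%.
73.55% exceeds the 20% threshold by 53.55 percentage points.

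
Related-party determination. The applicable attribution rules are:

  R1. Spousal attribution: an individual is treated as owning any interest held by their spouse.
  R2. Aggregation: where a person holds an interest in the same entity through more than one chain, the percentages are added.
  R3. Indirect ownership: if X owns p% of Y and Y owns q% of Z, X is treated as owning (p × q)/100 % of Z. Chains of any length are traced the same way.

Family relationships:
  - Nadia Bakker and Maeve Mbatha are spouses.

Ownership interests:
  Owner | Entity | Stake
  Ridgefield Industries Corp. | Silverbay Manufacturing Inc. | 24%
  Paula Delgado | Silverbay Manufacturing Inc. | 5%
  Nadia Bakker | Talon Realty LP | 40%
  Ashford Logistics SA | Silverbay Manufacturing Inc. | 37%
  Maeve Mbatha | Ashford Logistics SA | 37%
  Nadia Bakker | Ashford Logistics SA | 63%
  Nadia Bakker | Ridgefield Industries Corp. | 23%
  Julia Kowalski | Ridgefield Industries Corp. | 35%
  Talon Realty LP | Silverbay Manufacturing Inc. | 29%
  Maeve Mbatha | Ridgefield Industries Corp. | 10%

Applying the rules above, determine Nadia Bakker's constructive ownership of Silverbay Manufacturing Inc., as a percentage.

56.52%

By spousal attribution (R1), Nadia Bakker is treated as also owning Maeve Mbatha's interest in Ashford Logistics SA, giving 63% + 37% = 100%.
By spousal attribution (R1), Nadia Bakker is treated as also owning Maeve Mbatha's interest in Ridgefield Industries Corp, giving 23% + 10% = 33%.
Chain via Ashford Logistics SA (R3): 100% × 37% = 37% of Silverbay Manufacturing Inc.
Chain via Talon Realty LP (R3): 40% × 29% = 11.6% of Silverbay Manufacturing Inc.
Chain via Ridgefield Industries Corp. (R3): 33% × 24% = 7.92% of Silverbay Manufacturing Inc.
Aggregating (R2): 37% + 11.6% + 7.92% = 56.52%.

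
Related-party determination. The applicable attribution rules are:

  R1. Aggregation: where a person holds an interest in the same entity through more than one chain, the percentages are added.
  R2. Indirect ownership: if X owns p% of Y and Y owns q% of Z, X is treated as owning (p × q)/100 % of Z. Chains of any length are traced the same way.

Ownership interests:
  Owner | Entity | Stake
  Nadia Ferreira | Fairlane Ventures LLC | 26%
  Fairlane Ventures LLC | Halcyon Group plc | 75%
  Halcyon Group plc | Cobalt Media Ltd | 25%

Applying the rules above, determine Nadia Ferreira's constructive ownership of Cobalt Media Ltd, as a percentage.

Chain via Fairlane Ventures LLC → Halcyon Group plc (R2): 26% × 75% × 25% = 4.875% of Cobalt Media Ltd.

4.875%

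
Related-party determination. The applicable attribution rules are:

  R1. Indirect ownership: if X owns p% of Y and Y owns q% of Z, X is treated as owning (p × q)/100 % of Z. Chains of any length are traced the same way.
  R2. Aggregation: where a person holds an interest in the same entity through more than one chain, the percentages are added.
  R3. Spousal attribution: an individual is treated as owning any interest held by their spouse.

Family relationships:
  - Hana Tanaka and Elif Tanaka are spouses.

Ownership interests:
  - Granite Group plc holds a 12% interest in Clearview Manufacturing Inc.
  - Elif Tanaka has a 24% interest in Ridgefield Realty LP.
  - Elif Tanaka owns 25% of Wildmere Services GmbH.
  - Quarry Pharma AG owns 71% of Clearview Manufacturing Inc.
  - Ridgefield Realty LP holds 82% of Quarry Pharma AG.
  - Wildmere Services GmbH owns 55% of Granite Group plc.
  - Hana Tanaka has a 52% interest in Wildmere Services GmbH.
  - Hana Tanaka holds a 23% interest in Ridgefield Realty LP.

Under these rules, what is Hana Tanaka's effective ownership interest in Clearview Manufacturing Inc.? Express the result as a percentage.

32.4454%

By spousal attribution (R3), Hana Tanaka is treated as also owning Elif Tanaka's interest in Ridgefield Realty LP, giving 23% + 24% = 47%.
By spousal attribution (R3), Hana Tanaka is treated as also owning Elif Tanaka's interest in Wildmere Services GmbH, giving 52% + 25% = 77%.
Chain via Ridgefield Realty LP → Quarry Pharma AG (R1): 47% × 82% × 71% = 27.3634% of Clearview Manufacturing Inc.
Chain via Wildmere Services GmbH → Granite Group plc (R1): 77% × 55% × 12% = 5.082% of Clearview Manufacturing Inc.
Aggregating (R2): 27.3634% + 5.082% = 32.4454%.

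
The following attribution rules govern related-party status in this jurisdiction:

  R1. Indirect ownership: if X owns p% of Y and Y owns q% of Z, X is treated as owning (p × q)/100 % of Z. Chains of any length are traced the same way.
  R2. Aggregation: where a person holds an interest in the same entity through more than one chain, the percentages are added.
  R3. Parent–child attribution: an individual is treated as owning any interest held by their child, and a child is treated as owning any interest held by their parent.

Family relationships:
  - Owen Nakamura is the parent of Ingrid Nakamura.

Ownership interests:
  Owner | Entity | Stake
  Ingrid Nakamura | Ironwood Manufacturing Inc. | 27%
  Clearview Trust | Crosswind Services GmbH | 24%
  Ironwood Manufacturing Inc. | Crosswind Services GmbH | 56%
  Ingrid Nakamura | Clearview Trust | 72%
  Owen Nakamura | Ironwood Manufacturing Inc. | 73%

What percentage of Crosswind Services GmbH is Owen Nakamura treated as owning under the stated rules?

73.28%

By parent–child attribution (R3), Owen Nakamura is treated as also owning Ingrid Nakamura's interest in Ironwood Manufacturing Inc, giving 73% + 27% = 100%.
By parent–child attribution (R3), Owen Nakamura is treated as owning Ingrid Nakamura's 72% interest in Clearview Trust.
Chain via Ironwood Manufacturing Inc. (R1): 100% × 56% = 56% of Crosswind Services GmbH.
Chain via Clearview Trust (R1): 72% × 24% = 17.28% of Crosswind Services GmbH.
Aggregating (R2): 56% + 17.28% = 73.28%.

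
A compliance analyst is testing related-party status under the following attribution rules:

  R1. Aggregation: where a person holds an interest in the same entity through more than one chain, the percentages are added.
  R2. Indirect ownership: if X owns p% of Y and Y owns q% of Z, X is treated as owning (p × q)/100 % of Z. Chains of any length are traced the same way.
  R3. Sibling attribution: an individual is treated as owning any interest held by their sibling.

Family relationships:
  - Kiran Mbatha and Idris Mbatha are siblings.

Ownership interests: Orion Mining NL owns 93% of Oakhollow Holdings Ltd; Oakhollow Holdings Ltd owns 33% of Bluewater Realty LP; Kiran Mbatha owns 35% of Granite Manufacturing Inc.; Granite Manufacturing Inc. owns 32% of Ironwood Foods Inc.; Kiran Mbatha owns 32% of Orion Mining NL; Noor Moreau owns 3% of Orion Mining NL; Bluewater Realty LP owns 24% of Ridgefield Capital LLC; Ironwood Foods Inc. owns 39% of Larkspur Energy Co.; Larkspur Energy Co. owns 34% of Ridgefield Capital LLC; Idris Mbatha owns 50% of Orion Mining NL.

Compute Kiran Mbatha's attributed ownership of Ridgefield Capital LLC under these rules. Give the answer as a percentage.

By sibling attribution (R3), Kiran Mbatha is treated as also owning Idris Mbatha's interest in Orion Mining NL, giving 32% + 50% = 82%.
Chain via Granite Manufacturing Inc. → Ironwood Foods Inc. → Larkspur Energy Co. (R2): 35% × 32% × 39% × 34% = 1.48512% of Ridgefield Capital LLC.
Chain via Orion Mining NL → Oakhollow Holdings Ltd → Bluewater Realty LP (R2): 82% × 93% × 33% × 24% = 6.039792% of Ridgefield Capital LLC.
Aggregating (R1): 1.48512% + 6.039792% = 7.524912%.

7.524912%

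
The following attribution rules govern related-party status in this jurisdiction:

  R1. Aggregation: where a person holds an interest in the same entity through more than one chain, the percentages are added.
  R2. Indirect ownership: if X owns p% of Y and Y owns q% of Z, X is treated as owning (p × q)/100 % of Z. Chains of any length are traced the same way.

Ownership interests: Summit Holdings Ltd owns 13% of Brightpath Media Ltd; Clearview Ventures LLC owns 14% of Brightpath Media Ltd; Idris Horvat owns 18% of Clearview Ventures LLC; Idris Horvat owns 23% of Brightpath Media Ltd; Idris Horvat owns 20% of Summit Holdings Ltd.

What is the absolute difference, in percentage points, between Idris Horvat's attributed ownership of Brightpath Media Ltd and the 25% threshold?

3.12

Chain via Clearview Ventures LLC (R2): 18% × 14% = 2.52% of Brightpath Media Ltd.
Chain via Summit Holdings Ltd (R2): 20% × 13% = 2.6% of Brightpath Media Ltd.
Direct interest in Brightpath Media Ltd: 23%.
Aggregating (R1): 2.52% + 2.6% + 23% = 28.12%.
28.12% exceeds the 25% threshold by 3.12 percentage points.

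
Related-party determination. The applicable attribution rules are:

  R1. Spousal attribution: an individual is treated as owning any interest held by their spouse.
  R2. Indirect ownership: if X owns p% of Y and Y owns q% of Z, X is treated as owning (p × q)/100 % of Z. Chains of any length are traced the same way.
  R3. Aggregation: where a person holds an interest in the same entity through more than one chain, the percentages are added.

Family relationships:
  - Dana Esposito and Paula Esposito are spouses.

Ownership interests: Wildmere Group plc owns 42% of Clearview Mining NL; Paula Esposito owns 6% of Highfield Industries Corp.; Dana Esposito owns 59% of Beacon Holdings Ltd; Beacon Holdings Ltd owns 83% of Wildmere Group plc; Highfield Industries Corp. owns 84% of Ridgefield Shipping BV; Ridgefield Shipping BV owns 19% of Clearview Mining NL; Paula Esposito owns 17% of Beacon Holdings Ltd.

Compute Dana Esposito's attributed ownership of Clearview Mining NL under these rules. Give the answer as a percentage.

27.4512%

By spousal attribution (R1), Dana Esposito is treated as also owning Paula Esposito's interest in Beacon Holdings Ltd, giving 59% + 17% = 76%.
By spousal attribution (R1), Dana Esposito is treated as owning Paula Esposito's 6% interest in Highfield Industries Corp.
Chain via Beacon Holdings Ltd → Wildmere Group plc (R2): 76% × 83% × 42% = 26.4936% of Clearview Mining NL.
Chain via Highfield Industries Corp. → Ridgefield Shipping BV (R2): 6% × 84% × 19% = 0.9576% of Clearview Mining NL.
Aggregating (R3): 26.4936% + 0.9576% = 27.4512%.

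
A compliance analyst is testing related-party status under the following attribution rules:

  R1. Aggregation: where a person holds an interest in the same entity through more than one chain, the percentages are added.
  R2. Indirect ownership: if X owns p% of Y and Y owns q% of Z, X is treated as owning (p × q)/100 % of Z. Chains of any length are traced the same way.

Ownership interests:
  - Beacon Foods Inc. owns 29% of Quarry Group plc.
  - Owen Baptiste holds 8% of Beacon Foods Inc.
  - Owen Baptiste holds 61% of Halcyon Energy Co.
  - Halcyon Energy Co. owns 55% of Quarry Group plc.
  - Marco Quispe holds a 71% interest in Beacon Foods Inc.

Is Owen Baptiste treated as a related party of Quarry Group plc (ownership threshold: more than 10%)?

Chain via Beacon Foods Inc. (R2): 8% × 29% = 2.32% of Quarry Group plc.
Chain via Halcyon Energy Co. (R2): 61% × 55% = 33.55% of Quarry Group plc.
Aggregating (R1): 2.32% + 33.55% = 35.87%.
35.87% exceeds the 10% threshold, so Owen is a related party to Quarry Group plc.

Yes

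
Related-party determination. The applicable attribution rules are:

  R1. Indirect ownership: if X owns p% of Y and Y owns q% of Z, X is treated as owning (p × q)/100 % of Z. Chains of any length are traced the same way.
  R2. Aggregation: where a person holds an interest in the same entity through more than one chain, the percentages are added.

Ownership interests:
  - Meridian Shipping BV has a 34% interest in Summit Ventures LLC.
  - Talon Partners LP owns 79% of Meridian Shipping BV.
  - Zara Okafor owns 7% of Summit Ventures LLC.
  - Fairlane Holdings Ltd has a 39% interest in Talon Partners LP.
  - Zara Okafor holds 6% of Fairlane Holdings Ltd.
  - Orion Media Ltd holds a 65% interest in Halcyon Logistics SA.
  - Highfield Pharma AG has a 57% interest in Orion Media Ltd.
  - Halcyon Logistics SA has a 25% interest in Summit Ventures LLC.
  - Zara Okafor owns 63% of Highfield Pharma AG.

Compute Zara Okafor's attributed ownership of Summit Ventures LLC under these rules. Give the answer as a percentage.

Chain via Fairlane Holdings Ltd → Talon Partners LP → Meridian Shipping BV (R1): 6% × 39% × 79% × 34% = 0.628524% of Summit Ventures LLC.
Chain via Highfield Pharma AG → Orion Media Ltd → Halcyon Logistics SA (R1): 63% × 57% × 65% × 25% = 5.835375% of Summit Ventures LLC.
Direct interest in Summit Ventures LLC: 7%.
Aggregating (R2): 0.628524% + 5.835375% + 7% = 13.463899%.

13.463899%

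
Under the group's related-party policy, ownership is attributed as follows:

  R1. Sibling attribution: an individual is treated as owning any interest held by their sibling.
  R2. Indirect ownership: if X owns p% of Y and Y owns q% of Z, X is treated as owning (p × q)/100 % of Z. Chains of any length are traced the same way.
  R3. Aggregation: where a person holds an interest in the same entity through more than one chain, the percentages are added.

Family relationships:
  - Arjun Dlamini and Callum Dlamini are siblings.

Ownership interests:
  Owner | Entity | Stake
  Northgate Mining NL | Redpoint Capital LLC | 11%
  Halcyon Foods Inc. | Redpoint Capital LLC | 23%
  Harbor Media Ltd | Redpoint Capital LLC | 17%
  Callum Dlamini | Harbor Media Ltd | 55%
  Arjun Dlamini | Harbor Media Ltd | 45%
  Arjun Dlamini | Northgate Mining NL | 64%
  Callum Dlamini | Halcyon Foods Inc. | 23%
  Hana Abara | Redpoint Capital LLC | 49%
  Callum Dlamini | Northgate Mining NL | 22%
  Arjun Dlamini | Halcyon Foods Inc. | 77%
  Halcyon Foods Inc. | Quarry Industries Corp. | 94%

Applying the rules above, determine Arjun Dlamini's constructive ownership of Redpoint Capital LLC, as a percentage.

49.46%

By sibling attribution (R1), Arjun Dlamini is treated as also owning Callum Dlamini's interest in Northgate Mining NL, giving 64% + 22% = 86%.
By sibling attribution (R1), Arjun Dlamini is treated as also owning Callum Dlamini's interest in Halcyon Foods Inc, giving 77% + 23% = 100%.
By sibling attribution (R1), Arjun Dlamini is treated as also owning Callum Dlamini's interest in Harbor Media Ltd, giving 45% + 55% = 100%.
Chain via Northgate Mining NL (R2): 86% × 11% = 9.46% of Redpoint Capital LLC.
Chain via Halcyon Foods Inc. (R2): 100% × 23% = 23% of Redpoint Capital LLC.
Chain via Harbor Media Ltd (R2): 100% × 17% = 17% of Redpoint Capital LLC.
Aggregating (R3): 9.46% + 23% + 17% = 49.46%.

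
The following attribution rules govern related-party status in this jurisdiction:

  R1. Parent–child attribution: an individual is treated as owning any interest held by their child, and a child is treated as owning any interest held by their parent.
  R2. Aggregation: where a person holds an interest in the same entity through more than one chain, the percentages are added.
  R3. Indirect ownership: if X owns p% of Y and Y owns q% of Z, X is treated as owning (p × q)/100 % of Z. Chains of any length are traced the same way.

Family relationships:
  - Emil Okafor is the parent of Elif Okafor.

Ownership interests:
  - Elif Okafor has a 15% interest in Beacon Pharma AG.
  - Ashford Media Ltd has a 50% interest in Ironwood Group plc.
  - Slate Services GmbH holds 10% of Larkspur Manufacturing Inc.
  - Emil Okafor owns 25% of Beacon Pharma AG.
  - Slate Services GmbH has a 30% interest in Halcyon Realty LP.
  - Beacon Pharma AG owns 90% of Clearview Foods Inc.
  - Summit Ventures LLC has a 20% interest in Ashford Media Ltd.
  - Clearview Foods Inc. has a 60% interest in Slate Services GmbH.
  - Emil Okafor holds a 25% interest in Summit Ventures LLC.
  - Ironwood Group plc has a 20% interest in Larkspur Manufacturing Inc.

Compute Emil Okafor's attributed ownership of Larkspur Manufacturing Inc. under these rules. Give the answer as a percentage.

By parent–child attribution (R1), Emil Okafor is treated as also owning Elif Okafor's interest in Beacon Pharma AG, giving 25% + 15% = 40%.
Chain via Summit Ventures LLC → Ashford Media Ltd → Ironwood Group plc (R3): 25% × 20% × 50% × 20% = 0.5% of Larkspur Manufacturing Inc.
Chain via Beacon Pharma AG → Clearview Foods Inc. → Slate Services GmbH (R3): 40% × 90% × 60% × 10% = 2.16% of Larkspur Manufacturing Inc.
Aggregating (R2): 0.5% + 2.16% = 2.66%.

2.66%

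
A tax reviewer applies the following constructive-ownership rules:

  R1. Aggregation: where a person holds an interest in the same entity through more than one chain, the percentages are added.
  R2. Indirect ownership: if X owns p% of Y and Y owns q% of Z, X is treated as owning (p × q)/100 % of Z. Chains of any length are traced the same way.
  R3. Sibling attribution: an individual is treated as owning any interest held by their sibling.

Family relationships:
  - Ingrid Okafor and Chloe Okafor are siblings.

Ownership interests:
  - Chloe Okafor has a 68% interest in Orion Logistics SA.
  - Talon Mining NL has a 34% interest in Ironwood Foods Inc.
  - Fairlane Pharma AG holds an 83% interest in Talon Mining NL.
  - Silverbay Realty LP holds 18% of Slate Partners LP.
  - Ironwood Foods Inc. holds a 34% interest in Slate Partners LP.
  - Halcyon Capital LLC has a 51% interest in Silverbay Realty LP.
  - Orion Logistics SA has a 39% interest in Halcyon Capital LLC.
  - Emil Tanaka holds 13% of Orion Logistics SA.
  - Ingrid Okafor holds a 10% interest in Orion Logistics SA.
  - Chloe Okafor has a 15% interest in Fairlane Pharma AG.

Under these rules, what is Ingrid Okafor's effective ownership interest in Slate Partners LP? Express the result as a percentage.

4.231776%

By sibling attribution (R3), Ingrid Okafor is treated as also owning Chloe Okafor's interest in Orion Logistics SA, giving 10% + 68% = 78%.
By sibling attribution (R3), Ingrid Okafor is treated as owning Chloe Okafor's 15% interest in Fairlane Pharma AG.
Chain via Orion Logistics SA → Halcyon Capital LLC → Silverbay Realty LP (R2): 78% × 39% × 51% × 18% = 2.792556% of Slate Partners LP.
Chain via Fairlane Pharma AG → Talon Mining NL → Ironwood Foods Inc. (R2): 15% × 83% × 34% × 34% = 1.43922% of Slate Partners LP.
Aggregating (R1): 2.792556% + 1.43922% = 4.231776%.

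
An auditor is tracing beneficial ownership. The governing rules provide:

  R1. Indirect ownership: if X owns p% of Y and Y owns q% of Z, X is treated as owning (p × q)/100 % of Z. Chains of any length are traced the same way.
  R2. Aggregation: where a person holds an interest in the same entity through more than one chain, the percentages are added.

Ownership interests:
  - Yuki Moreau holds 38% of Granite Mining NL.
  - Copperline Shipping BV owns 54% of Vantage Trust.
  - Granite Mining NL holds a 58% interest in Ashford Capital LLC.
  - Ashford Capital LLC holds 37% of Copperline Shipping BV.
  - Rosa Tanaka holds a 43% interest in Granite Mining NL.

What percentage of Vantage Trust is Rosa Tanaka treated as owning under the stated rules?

4.983012%

Chain via Granite Mining NL → Ashford Capital LLC → Copperline Shipping BV (R1): 43% × 58% × 37% × 54% = 4.983012% of Vantage Trust.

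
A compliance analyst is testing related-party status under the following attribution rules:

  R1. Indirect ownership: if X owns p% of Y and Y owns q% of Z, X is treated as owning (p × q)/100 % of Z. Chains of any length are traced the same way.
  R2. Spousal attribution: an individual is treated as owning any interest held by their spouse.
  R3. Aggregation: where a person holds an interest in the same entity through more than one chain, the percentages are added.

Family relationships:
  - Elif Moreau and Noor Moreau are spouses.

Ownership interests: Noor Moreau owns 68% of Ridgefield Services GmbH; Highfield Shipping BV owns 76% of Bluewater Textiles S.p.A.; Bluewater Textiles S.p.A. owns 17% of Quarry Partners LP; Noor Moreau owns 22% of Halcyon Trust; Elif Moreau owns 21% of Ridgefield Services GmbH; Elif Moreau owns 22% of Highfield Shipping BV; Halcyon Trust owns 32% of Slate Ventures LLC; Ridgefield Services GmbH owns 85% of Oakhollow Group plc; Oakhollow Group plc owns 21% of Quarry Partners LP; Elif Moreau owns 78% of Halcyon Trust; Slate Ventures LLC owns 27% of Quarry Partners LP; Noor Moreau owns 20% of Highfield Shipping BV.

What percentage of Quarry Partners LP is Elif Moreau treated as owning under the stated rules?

29.9529%

By spousal attribution (R2), Elif Moreau is treated as also owning Noor Moreau's interest in Halcyon Trust, giving 78% + 22% = 100%.
By spousal attribution (R2), Elif Moreau is treated as also owning Noor Moreau's interest in Ridgefield Services GmbH, giving 21% + 68% = 89%.
By spousal attribution (R2), Elif Moreau is treated as also owning Noor Moreau's interest in Highfield Shipping BV, giving 22% + 20% = 42%.
Chain via Halcyon Trust → Slate Ventures LLC (R1): 100% × 32% × 27% = 8.64% of Quarry Partners LP.
Chain via Ridgefield Services GmbH → Oakhollow Group plc (R1): 89% × 85% × 21% = 15.8865% of Quarry Partners LP.
Chain via Highfield Shipping BV → Bluewater Textiles S.p.A. (R1): 42% × 76% × 17% = 5.4264% of Quarry Partners LP.
Aggregating (R3): 8.64% + 15.8865% + 5.4264% = 29.9529%.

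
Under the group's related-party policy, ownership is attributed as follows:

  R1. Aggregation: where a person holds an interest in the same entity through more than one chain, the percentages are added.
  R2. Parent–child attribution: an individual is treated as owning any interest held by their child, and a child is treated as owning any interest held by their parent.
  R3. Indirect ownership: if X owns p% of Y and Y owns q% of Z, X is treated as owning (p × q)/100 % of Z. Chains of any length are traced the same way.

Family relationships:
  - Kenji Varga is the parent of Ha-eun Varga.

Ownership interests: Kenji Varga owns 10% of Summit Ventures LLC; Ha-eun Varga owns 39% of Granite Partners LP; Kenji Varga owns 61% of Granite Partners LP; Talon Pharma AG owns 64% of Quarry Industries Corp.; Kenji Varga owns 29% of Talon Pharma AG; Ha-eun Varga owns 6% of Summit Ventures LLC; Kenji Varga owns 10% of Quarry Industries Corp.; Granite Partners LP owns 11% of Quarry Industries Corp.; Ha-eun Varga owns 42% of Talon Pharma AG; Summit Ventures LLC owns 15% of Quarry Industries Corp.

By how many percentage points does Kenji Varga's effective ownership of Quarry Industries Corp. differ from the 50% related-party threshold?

By parent–child attribution (R2), Kenji Varga is treated as also owning Ha-eun Varga's interest in Summit Ventures LLC, giving 10% + 6% = 16%.
By parent–child attribution (R2), Kenji Varga is treated as also owning Ha-eun Varga's interest in Talon Pharma AG, giving 29% + 42% = 71%.
By parent–child attribution (R2), Kenji Varga is treated as also owning Ha-eun Varga's interest in Granite Partners LP, giving 61% + 39% = 100%.
Chain via Summit Ventures LLC (R3): 16% × 15% = 2.4% of Quarry Industries Corp.
Chain via Talon Pharma AG (R3): 71% × 64% = 45.44% of Quarry Industries Corp.
Chain via Granite Partners LP (R3): 100% × 11% = 11% of Quarry Industries Corp.
Direct interest in Quarry Industries Corp: 10%.
Aggregating (R1): 2.4% + 45.44% + 11% + 10% = 68.84%.
68.84% exceeds the 50% threshold by 18.84 percentage points.

18.84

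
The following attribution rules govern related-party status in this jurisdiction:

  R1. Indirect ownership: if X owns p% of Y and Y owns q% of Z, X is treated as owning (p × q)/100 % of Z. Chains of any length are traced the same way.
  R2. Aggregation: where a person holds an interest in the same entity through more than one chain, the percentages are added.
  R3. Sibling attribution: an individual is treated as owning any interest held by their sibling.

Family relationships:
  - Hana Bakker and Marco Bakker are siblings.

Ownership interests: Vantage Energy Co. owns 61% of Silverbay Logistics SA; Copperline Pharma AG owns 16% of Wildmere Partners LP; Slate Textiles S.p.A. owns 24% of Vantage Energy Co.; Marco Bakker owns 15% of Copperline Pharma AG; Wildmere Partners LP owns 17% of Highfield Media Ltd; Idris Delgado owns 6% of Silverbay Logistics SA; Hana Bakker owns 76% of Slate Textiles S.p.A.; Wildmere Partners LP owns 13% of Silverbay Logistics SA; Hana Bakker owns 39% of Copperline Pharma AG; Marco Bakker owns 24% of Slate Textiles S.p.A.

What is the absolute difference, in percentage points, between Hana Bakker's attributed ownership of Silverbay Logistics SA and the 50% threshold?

By sibling attribution (R3), Hana Bakker is treated as also owning Marco Bakker's interest in Copperline Pharma AG, giving 39% + 15% = 54%.
By sibling attribution (R3), Hana Bakker is treated as also owning Marco Bakker's interest in Slate Textiles S.p.A, giving 76% + 24% = 100%.
Chain via Copperline Pharma AG → Wildmere Partners LP (R1): 54% × 16% × 13% = 1.1232% of Silverbay Logistics SA.
Chain via Slate Textiles S.p.A. → Vantage Energy Co. (R1): 100% × 24% × 61% = 14.64% of Silverbay Logistics SA.
Aggregating (R2): 1.1232% + 14.64% = 15.7632%.
15.7632% falls short of the 50% threshold by 34.2368 percentage points.

34.2368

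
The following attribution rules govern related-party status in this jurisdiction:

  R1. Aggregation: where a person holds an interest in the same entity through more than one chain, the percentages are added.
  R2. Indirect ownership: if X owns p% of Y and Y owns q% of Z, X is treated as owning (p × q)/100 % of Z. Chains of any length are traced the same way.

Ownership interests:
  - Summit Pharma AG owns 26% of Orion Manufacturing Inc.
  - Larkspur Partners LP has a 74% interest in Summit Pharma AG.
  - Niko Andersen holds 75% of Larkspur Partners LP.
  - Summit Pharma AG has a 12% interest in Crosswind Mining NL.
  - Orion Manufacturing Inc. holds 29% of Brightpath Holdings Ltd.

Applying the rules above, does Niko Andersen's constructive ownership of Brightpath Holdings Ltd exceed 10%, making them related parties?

Chain via Larkspur Partners LP → Summit Pharma AG → Orion Manufacturing Inc. (R2): 75% × 74% × 26% × 29% = 4.1847% of Brightpath Holdings Ltd.
4.1847% does not exceed the 10% threshold, so Niko is not a related party to Brightpath Holdings Ltd.

No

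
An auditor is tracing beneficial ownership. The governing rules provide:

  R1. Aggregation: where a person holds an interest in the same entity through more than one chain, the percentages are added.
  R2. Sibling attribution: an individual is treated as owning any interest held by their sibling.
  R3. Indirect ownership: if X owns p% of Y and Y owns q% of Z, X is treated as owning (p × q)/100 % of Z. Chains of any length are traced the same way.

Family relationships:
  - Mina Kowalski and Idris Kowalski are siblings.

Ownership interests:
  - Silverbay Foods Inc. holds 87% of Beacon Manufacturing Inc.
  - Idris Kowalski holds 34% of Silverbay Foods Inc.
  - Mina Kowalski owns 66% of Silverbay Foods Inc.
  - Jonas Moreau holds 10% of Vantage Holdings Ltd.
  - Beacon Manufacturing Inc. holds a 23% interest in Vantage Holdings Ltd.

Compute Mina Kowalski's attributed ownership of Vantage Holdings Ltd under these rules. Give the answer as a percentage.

By sibling attribution (R2), Mina Kowalski is treated as also owning Idris Kowalski's interest in Silverbay Foods Inc, giving 66% + 34% = 100%.
Chain via Silverbay Foods Inc. → Beacon Manufacturing Inc. (R3): 100% × 87% × 23% = 20.01% of Vantage Holdings Ltd.

20.01%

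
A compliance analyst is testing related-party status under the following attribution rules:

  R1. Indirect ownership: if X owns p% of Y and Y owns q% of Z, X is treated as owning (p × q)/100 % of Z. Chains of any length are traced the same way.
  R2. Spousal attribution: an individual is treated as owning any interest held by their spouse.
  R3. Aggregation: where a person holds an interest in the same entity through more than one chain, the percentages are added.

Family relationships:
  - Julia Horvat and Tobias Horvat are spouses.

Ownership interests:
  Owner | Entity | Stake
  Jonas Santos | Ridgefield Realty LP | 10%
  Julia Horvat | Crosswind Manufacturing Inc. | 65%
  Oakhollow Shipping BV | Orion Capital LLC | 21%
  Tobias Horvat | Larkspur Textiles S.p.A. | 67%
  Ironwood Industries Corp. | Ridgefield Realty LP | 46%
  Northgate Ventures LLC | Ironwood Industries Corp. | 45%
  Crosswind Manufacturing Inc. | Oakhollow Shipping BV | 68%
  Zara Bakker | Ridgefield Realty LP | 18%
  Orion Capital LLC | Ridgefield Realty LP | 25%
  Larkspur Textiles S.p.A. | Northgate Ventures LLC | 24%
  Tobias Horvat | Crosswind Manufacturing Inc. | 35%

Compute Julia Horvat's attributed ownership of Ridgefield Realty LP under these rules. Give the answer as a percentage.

6.89856%

By spousal attribution (R2), Julia Horvat is treated as also owning Tobias Horvat's interest in Crosswind Manufacturing Inc, giving 65% + 35% = 100%.
By spousal attribution (R2), Julia Horvat is treated as owning Tobias Horvat's 67% interest in Larkspur Textiles S.p.A.
Chain via Crosswind Manufacturing Inc. → Oakhollow Shipping BV → Orion Capital LLC (R1): 100% × 68% × 21% × 25% = 3.57% of Ridgefield Realty LP.
Chain via Larkspur Textiles S.p.A. → Northgate Ventures LLC → Ironwood Industries Corp. (R1): 67% × 24% × 45% × 46% = 3.32856% of Ridgefield Realty LP.
Aggregating (R3): 3.57% + 3.32856% = 6.89856%.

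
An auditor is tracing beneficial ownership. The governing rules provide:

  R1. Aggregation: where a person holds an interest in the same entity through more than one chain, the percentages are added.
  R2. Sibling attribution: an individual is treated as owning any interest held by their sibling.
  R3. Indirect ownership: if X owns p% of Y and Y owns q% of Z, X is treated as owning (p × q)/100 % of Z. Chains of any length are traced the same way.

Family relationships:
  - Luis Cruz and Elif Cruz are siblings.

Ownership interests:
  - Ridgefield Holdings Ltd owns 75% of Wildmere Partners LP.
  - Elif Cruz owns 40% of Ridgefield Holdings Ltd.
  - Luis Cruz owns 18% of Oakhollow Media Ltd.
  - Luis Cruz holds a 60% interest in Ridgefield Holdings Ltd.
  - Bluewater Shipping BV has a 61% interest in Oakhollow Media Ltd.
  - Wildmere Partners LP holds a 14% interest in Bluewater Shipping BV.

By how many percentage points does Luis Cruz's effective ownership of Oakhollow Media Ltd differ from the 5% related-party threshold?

By sibling attribution (R2), Luis Cruz is treated as also owning Elif Cruz's interest in Ridgefield Holdings Ltd, giving 60% + 40% = 100%.
Chain via Ridgefield Holdings Ltd → Wildmere Partners LP → Bluewater Shipping BV (R3): 100% × 75% × 14% × 61% = 6.405% of Oakhollow Media Ltd.
Direct interest in Oakhollow Media Ltd: 18%.
Aggregating (R1): 6.405% + 18% = 24.405%.
24.405% exceeds the 5% threshold by 19.405 percentage points.

19.405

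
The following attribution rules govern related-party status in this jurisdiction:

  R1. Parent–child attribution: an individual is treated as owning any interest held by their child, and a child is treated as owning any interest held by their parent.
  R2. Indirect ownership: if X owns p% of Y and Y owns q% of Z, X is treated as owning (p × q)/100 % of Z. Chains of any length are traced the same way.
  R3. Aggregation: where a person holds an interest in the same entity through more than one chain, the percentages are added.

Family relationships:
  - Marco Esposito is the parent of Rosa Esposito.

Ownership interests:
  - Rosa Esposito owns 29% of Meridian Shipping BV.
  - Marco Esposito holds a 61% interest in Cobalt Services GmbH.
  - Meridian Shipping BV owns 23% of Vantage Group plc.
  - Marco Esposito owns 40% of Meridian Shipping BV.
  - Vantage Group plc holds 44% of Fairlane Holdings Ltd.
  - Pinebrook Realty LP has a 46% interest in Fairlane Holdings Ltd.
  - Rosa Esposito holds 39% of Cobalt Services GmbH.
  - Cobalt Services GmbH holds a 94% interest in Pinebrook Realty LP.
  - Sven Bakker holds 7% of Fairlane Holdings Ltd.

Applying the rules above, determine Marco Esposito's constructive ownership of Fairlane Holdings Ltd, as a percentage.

50.2228%

By parent–child attribution (R1), Marco Esposito is treated as also owning Rosa Esposito's interest in Meridian Shipping BV, giving 40% + 29% = 69%.
By parent–child attribution (R1), Marco Esposito is treated as also owning Rosa Esposito's interest in Cobalt Services GmbH, giving 61% + 39% = 100%.
Chain via Meridian Shipping BV → Vantage Group plc (R2): 69% × 23% × 44% = 6.9828% of Fairlane Holdings Ltd.
Chain via Cobalt Services GmbH → Pinebrook Realty LP (R2): 100% × 94% × 46% = 43.24% of Fairlane Holdings Ltd.
Aggregating (R3): 6.9828% + 43.24% = 50.2228%.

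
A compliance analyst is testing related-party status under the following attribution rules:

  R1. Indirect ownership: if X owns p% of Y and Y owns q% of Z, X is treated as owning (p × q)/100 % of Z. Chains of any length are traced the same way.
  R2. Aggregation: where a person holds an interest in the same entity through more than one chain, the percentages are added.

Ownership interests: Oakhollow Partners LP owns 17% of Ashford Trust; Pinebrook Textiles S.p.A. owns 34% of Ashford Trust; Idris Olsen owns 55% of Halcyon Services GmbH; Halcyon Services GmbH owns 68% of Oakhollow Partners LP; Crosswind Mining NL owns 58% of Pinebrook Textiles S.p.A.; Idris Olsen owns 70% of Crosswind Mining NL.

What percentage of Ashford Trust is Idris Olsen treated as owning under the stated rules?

Chain via Crosswind Mining NL → Pinebrook Textiles S.p.A. (R1): 70% × 58% × 34% = 13.804% of Ashford Trust.
Chain via Halcyon Services GmbH → Oakhollow Partners LP (R1): 55% × 68% × 17% = 6.358% of Ashford Trust.
Aggregating (R2): 13.804% + 6.358% = 20.162%.

20.162%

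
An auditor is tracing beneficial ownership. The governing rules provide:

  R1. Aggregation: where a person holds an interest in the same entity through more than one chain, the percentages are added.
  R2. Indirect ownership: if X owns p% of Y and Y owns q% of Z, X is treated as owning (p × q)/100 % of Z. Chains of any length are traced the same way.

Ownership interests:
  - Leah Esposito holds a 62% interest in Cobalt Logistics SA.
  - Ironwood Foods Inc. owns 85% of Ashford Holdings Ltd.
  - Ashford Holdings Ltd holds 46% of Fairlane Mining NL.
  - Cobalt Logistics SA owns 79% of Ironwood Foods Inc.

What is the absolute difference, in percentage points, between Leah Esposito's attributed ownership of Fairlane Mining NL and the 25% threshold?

Chain via Cobalt Logistics SA → Ironwood Foods Inc. → Ashford Holdings Ltd (R2): 62% × 79% × 85% × 46% = 19.15118% of Fairlane Mining NL.
19.15118% falls short of the 25% threshold by 5.84882 percentage points.

5.84882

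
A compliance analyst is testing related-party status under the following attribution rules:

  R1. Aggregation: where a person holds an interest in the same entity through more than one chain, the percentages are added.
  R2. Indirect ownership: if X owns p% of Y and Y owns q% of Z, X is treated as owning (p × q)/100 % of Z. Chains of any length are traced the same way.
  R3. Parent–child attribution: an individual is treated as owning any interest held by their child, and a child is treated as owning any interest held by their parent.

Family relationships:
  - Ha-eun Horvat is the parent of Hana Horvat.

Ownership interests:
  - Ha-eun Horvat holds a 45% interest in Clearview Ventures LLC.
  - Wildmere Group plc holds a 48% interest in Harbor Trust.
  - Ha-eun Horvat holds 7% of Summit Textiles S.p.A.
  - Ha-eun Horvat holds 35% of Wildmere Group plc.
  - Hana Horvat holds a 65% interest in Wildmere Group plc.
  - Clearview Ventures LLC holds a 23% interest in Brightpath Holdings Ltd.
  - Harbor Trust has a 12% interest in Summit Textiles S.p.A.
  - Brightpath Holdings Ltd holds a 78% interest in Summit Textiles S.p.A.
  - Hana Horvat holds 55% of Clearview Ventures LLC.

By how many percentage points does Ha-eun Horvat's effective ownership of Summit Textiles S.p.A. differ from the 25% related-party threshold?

By parent–child attribution (R3), Ha-eun Horvat is treated as also owning Hana Horvat's interest in Clearview Ventures LLC, giving 45% + 55% = 100%.
By parent–child attribution (R3), Ha-eun Horvat is treated as also owning Hana Horvat's interest in Wildmere Group plc, giving 35% + 65% = 100%.
Chain via Clearview Ventures LLC → Brightpath Holdings Ltd (R2): 100% × 23% × 78% = 17.94% of Summit Textiles S.p.A.
Chain via Wildmere Group plc → Harbor Trust (R2): 100% × 48% × 12% = 5.76% of Summit Textiles S.p.A.
Direct interest in Summit Textiles S.p.A: 7%.
Aggregating (R1): 17.94% + 5.76% + 7% = 30.7%.
30.7% exceeds the 25% threshold by 5.7 percentage points.

5.7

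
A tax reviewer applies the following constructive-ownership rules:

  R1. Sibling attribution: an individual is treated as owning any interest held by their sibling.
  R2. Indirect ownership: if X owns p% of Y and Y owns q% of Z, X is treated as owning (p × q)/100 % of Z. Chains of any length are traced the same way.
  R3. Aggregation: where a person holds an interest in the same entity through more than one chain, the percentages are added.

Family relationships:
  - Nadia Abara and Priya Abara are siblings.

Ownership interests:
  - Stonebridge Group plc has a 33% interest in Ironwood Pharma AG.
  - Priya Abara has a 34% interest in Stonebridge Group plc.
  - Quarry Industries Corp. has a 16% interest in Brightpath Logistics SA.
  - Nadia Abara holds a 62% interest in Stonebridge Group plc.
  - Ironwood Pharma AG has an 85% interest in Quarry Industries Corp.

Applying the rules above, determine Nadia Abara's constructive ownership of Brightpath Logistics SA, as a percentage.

By sibling attribution (R1), Nadia Abara is treated as also owning Priya Abara's interest in Stonebridge Group plc, giving 62% + 34% = 96%.
Chain via Stonebridge Group plc → Ironwood Pharma AG → Quarry Industries Corp. (R2): 96% × 33% × 85% × 16% = 4.30848% of Brightpath Logistics SA.

4.30848%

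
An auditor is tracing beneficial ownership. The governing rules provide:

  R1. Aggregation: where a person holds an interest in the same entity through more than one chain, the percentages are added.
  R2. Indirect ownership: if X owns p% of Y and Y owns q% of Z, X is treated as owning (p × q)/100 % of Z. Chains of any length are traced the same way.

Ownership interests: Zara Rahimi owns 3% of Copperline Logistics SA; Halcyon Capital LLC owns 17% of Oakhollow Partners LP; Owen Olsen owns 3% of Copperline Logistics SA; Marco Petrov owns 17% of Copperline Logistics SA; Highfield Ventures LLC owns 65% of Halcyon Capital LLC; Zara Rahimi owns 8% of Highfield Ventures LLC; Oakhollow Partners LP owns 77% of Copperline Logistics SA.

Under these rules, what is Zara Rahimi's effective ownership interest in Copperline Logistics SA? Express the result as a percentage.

Chain via Highfield Ventures LLC → Halcyon Capital LLC → Oakhollow Partners LP (R2): 8% × 65% × 17% × 77% = 0.68068% of Copperline Logistics SA.
Direct interest in Copperline Logistics SA: 3%.
Aggregating (R1): 0.68068% + 3% = 3.68068%.

3.68068%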